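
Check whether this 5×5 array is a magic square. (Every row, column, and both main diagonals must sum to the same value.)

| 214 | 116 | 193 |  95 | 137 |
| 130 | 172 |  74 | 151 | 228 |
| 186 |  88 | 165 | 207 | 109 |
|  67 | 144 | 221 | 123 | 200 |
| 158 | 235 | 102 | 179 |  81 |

Yes

Row 1: 214 + 116 + 193 + 95 + 137 = 755.
Row 2: 130 + 172 + 74 + 151 + 228 = 755.
Row 3: 186 + 88 + 165 + 207 + 109 = 755.
Row 4: 67 + 144 + 221 + 123 + 200 = 755.
Row 5: 158 + 235 + 102 + 179 + 81 = 755.
Column 1: 214 + 130 + 186 + 67 + 158 = 755.
Column 2: 116 + 172 + 88 + 144 + 235 = 755.
Column 3: 193 + 74 + 165 + 221 + 102 = 755.
Column 4: 95 + 151 + 207 + 123 + 179 = 755.
Column 5: 137 + 228 + 109 + 200 + 81 = 755.
Main diagonal: 214 + 172 + 165 + 123 + 81 = 755.
Anti-diagonal: 137 + 151 + 165 + 144 + 158 = 755.
All lines sum to 755.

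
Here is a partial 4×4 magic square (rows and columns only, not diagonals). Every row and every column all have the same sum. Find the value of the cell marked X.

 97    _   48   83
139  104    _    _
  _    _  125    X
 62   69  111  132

Row 4 is complete and sums to 374; that is the magic constant.
Row 1 must total 374; the given cells sum to 228, so (1,2) = 146.
Column 1: 97 + 139 + 62 + ? = 374, so (3,1) = 76.
From column 2, 374 − (146 + 104 + 69) gives (3,2) = 55.
Column 3 needs 374; the known cells sum to 284, so (2,3) = 90.
Using row 2: 139 + 104 + 90 + ? → (2,4) = 374 − 333 = 41.
Row 3 needs 374; the known cells sum to 256, so (3,4) = 118.

118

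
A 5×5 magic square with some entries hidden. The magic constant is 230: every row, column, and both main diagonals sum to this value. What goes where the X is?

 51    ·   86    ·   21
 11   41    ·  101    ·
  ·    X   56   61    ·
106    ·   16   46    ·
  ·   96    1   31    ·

The remaining cell in column 3 is (2,3) = 230 − 159 = 71.
Column 4 needs 230; the known cells sum to 239, so (1,4) = -9.
The remaining cell in main diagonal is (5,5) = 230 − 194 = 36.
Row 1 needs 230; the known cells sum to 149, so (1,2) = 81.
The remaining cell in row 2 is (2,5) = 230 − 224 = 6.
Row 5 needs 230; the known cells sum to 164, so (5,1) = 66.
Column 1 needs 230; the known cells sum to 234, so (3,1) = -4.
Using anti-diagonal: 21 + 101 + 56 + 66 + ? → (4,2) = 230 − 244 = -14.
The remaining cell in row 4 is (4,5) = 230 − 154 = 76.
Column 2 must total 230; the given cells sum to 204, so (3,2) = 26.

26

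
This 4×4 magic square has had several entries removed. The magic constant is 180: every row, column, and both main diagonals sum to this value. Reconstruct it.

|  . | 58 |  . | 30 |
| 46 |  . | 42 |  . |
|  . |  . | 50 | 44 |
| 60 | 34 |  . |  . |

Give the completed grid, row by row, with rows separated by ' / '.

Anti-diagonal needs 180; the known cells sum to 132, so (3,2) = 48.
Using row 3: 48 + 50 + 44 + ? → (3,1) = 180 − 142 = 38.
The remaining cell in column 1 is (1,1) = 180 − 144 = 36.
Column 2 needs 180; the known cells sum to 140, so (2,2) = 40.
Using main diagonal: 36 + 40 + 50 + ? → (4,4) = 180 − 126 = 54.
The remaining cell in row 1 is (1,3) = 180 − 124 = 56.
Using row 2: 46 + 40 + 42 + ? → (2,4) = 180 − 128 = 52.
Using row 4: 60 + 34 + 54 + ? → (4,3) = 180 − 148 = 32.

36 58 56 30 / 46 40 42 52 / 38 48 50 44 / 60 34 32 54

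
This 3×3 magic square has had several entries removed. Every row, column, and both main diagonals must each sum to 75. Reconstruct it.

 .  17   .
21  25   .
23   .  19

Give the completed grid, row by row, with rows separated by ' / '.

31 17 27 / 21 25 29 / 23 33 19

The remaining cell in row 2 is (2,3) = 75 − 46 = 29.
Row 3 must total 75; the given cells sum to 42, so (3,2) = 33.
Column 1 must total 75; the given cells sum to 44, so (1,1) = 31.
Using column 3: 29 + 19 + ? → (1,3) = 75 − 48 = 27.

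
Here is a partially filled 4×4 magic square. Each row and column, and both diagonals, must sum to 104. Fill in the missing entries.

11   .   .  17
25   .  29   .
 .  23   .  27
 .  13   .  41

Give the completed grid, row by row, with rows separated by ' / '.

Column 4 needs 104; the known cells sum to 85, so (2,4) = 19.
Anti-diagonal needs 104; the known cells sum to 69, so (4,1) = 35.
The remaining cell in row 2 is (2,2) = 104 − 73 = 31.
Using row 4: 35 + 13 + 41 + ? → (4,3) = 104 − 89 = 15.
The remaining cell in column 1 is (3,1) = 104 − 71 = 33.
From column 2, 104 − (31 + 23 + 13) gives (1,2) = 37.
Main diagonal needs 104; the known cells sum to 83, so (3,3) = 21.
From row 1, 104 − (11 + 37 + 17) gives (1,3) = 39.

11 37 39 17 / 25 31 29 19 / 33 23 21 27 / 35 13 15 41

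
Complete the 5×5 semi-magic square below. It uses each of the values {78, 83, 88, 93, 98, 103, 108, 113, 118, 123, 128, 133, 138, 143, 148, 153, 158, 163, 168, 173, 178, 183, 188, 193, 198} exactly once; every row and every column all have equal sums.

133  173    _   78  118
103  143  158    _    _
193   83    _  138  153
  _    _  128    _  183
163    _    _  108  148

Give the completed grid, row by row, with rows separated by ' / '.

133 173 188 78 118 / 103 143 158 198 88 / 193 83 123 138 153 / 98 113 128 168 183 / 163 178 93 108 148

The 25 entries sum to 3450, so each line sums to 3450/5 = 690.
Row 1 must total 690; the given cells sum to 502, so (1,3) = 188.
From row 3, 690 − (193 + 83 + 138 + 153) gives (3,3) = 123.
Using column 1: 133 + 103 + 193 + 163 + ? → (4,1) = 690 − 592 = 98.
Using column 3: 188 + 158 + 123 + 128 + ? → (5,3) = 690 − 597 = 93.
Using column 5: 118 + 153 + 183 + 148 + ? → (2,5) = 690 − 602 = 88.
Row 2 must total 690; the given cells sum to 492, so (2,4) = 198.
Row 5 needs 690; the known cells sum to 512, so (5,2) = 178.
Using column 2: 173 + 143 + 83 + 178 + ? → (4,2) = 690 − 577 = 113.
The remaining cell in column 4 is (4,4) = 690 − 522 = 168.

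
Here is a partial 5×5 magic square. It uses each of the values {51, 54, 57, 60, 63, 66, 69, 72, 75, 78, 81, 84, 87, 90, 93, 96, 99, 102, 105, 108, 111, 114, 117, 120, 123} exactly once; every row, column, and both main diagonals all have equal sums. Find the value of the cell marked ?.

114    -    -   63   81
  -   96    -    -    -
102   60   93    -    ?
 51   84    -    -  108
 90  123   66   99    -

69

The 25 entries sum to 2175, so each line sums to 2175/5 = 435.
Row 5 must total 435; the given cells sum to 378, so (5,5) = 57.
Column 1 must total 435; the given cells sum to 357, so (2,1) = 78.
The remaining cell in column 2 is (1,2) = 435 − 363 = 72.
Main diagonal: 114 + 96 + 93 + 57 + ? = 435, so (4,4) = 75.
Anti-diagonal needs 435; the known cells sum to 348, so (2,4) = 87.
Row 1 needs 435; the known cells sum to 330, so (1,3) = 105.
Row 4: 51 + 84 + 75 + 108 + ? = 435, so (4,3) = 117.
From column 3, 435 − (105 + 93 + 117 + 66) gives (2,3) = 54.
Using column 4: 63 + 87 + 75 + 99 + ? → (3,4) = 435 − 324 = 111.
Row 2: 78 + 96 + 54 + 87 + ? = 435, so (2,5) = 120.
From row 3, 435 − (102 + 60 + 93 + 111) gives (3,5) = 69.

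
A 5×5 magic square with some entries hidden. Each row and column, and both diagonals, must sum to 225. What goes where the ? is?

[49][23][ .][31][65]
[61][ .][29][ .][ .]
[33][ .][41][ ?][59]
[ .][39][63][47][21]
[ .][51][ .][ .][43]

25

Row 1 needs 225; the known cells sum to 168, so (1,3) = 57.
Row 4 must total 225; the given cells sum to 170, so (4,1) = 55.
From column 1, 225 − (49 + 61 + 33 + 55) gives (5,1) = 27.
From column 3, 225 − (57 + 29 + 41 + 63) gives (5,3) = 35.
Column 5: 65 + 59 + 21 + 43 + ? = 225, so (2,5) = 37.
Using main diagonal: 49 + 41 + 47 + 43 + ? → (2,2) = 225 − 180 = 45.
Anti-diagonal: 65 + 41 + 39 + 27 + ? = 225, so (2,4) = 53.
Using row 5: 27 + 51 + 35 + 43 + ? → (5,4) = 225 − 156 = 69.
Column 2: 23 + 45 + 39 + 51 + ? = 225, so (3,2) = 67.
Column 4 must total 225; the given cells sum to 200, so (3,4) = 25.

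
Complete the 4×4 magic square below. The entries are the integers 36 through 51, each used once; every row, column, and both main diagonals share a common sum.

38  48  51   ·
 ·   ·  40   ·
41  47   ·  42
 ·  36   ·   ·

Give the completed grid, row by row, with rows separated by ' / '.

The entries are 36 through 51, which sum to 696, so each line sums to 696/4 = 174.
Row 1 needs 174; the known cells sum to 137, so (1,4) = 37.
Row 3: 41 + 47 + 42 + ? = 174, so (3,3) = 44.
Column 2: 48 + 47 + 36 + ? = 174, so (2,2) = 43.
Column 3 must total 174; the given cells sum to 135, so (4,3) = 39.
The remaining cell in main diagonal is (4,4) = 174 − 125 = 49.
Anti-diagonal needs 174; the known cells sum to 124, so (4,1) = 50.
The remaining cell in column 1 is (2,1) = 174 − 129 = 45.
Column 4: 37 + 42 + 49 + ? = 174, so (2,4) = 46.

38 48 51 37 / 45 43 40 46 / 41 47 44 42 / 50 36 39 49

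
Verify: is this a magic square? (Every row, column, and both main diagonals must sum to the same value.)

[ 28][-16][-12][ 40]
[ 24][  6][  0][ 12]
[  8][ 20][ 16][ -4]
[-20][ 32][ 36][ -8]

Row 1: 28 + (-16) + (-12) + 40 = 40.
Row 2: 24 + 6 + 0 + 12 = 42.
Row 3: 8 + 20 + 16 + (-4) = 40.
Row 4: -20 + 32 + 36 + (-8) = 40.
Column 1: 28 + 24 + 8 + (-20) = 40.
Column 2: -16 + 6 + 20 + 32 = 42.
Column 3: -12 + 0 + 16 + 36 = 40.
Column 4: 40 + 12 + (-4) + (-8) = 40.
Main diagonal: 28 + 6 + 16 + (-8) = 42.
Anti-diagonal: 40 + 0 + 20 + (-20) = 40.

No — row 2 sums to 42 but column 4 sums to 40.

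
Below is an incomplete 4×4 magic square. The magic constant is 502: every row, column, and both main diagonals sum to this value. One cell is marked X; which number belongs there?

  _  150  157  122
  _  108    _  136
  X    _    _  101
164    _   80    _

Using row 1: 150 + 157 + 122 + ? → (1,1) = 502 − 429 = 73.
Column 4: 122 + 136 + 101 + ? = 502, so (4,4) = 143.
Main diagonal must total 502; the given cells sum to 324, so (3,3) = 178.
Row 4: 164 + 80 + 143 + ? = 502, so (4,2) = 115.
Column 2: 150 + 108 + 115 + ? = 502, so (3,2) = 129.
Column 3 needs 502; the known cells sum to 415, so (2,3) = 87.
From row 2, 502 − (108 + 87 + 136) gives (2,1) = 171.
Row 3 needs 502; the known cells sum to 408, so (3,1) = 94.

94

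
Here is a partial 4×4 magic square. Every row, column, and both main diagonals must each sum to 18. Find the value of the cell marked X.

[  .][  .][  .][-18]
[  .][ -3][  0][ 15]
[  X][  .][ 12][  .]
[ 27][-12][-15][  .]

Row 2 needs 18; the known cells sum to 12, so (2,1) = 6.
Row 4 must total 18; the given cells sum to 0, so (4,4) = 18.
Column 3 needs 18; the known cells sum to -3, so (1,3) = 21.
Using column 4: -18 + 15 + 18 + ? → (3,4) = 18 − 15 = 3.
The remaining cell in main diagonal is (1,1) = 18 − 27 = -9.
The remaining cell in anti-diagonal is (3,2) = 18 − 9 = 9.
Row 1 must total 18; the given cells sum to -6, so (1,2) = 24.
Using row 3: 9 + 12 + 3 + ? → (3,1) = 18 − 24 = -6.

-6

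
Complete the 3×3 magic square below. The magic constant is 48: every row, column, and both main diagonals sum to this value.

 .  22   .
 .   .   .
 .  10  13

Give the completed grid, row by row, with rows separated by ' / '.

The remaining cell in row 3 is (3,1) = 48 − 23 = 25.
From column 2, 48 − (22 + 10) gives (2,2) = 16.
Main diagonal: 16 + 13 + ? = 48, so (1,1) = 19.
From anti-diagonal, 48 − (16 + 25) gives (1,3) = 7.
Column 1: 19 + 25 + ? = 48, so (2,1) = 4.
The remaining cell in column 3 is (2,3) = 48 − 20 = 28.

19 22 7 / 4 16 28 / 25 10 13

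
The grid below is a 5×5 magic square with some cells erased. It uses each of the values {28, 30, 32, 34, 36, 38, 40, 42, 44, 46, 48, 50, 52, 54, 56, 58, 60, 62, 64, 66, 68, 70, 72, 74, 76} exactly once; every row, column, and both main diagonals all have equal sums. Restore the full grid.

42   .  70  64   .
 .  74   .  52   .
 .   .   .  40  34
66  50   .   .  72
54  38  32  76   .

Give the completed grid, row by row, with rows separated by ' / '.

The 25 entries sum to 1300, so each line sums to 1300/5 = 260.
Row 5 must total 260; the given cells sum to 200, so (5,5) = 60.
The remaining cell in column 4 is (4,4) = 260 − 232 = 28.
Using main diagonal: 42 + 74 + 28 + 60 + ? → (3,3) = 260 − 204 = 56.
The remaining cell in anti-diagonal is (1,5) = 260 − 212 = 48.
Row 1 needs 260; the known cells sum to 224, so (1,2) = 36.
Row 4 must total 260; the given cells sum to 216, so (4,3) = 44.
Column 2 must total 260; the given cells sum to 198, so (3,2) = 62.
Column 3 must total 260; the given cells sum to 202, so (2,3) = 58.
The remaining cell in column 5 is (2,5) = 260 − 214 = 46.
Using row 2: 74 + 58 + 52 + 46 + ? → (2,1) = 260 − 230 = 30.
The remaining cell in row 3 is (3,1) = 260 − 192 = 68.

42 36 70 64 48 / 30 74 58 52 46 / 68 62 56 40 34 / 66 50 44 28 72 / 54 38 32 76 60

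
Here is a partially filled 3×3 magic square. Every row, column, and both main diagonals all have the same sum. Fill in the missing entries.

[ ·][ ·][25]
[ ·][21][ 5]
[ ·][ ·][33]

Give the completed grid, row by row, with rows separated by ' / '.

Column 3 is already complete: 25 + 5 + 33 = 63, so that is the magic constant.
Using row 2: 21 + 5 + ? → (2,1) = 63 − 26 = 37.
Using main diagonal: 21 + 33 + ? → (1,1) = 63 − 54 = 9.
Anti-diagonal needs 63; the known cells sum to 46, so (3,1) = 17.
Row 1 must total 63; the given cells sum to 34, so (1,2) = 29.
Row 3: 17 + 33 + ? = 63, so (3,2) = 13.

9 29 25 / 37 21 5 / 17 13 33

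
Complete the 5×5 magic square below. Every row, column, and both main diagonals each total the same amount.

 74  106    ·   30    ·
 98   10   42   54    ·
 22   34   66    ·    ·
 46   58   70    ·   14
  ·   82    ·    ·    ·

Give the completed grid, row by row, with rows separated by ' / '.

Column 2 is already complete: 106 + 10 + 34 + 58 + 82 = 290, so that is the magic constant.
Row 2 needs 290; the known cells sum to 204, so (2,5) = 86.
The remaining cell in row 4 is (4,4) = 290 − 188 = 102.
Column 1 needs 290; the known cells sum to 240, so (5,1) = 50.
From main diagonal, 290 − (74 + 10 + 66 + 102) gives (5,5) = 38.
Anti-diagonal: 54 + 66 + 58 + 50 + ? = 290, so (1,5) = 62.
Row 1: 74 + 106 + 30 + 62 + ? = 290, so (1,3) = 18.
Column 3 must total 290; the given cells sum to 196, so (5,3) = 94.
Column 5 must total 290; the given cells sum to 200, so (3,5) = 90.
The remaining cell in row 3 is (3,4) = 290 − 212 = 78.
The remaining cell in row 5 is (5,4) = 290 − 264 = 26.

74 106 18 30 62 / 98 10 42 54 86 / 22 34 66 78 90 / 46 58 70 102 14 / 50 82 94 26 38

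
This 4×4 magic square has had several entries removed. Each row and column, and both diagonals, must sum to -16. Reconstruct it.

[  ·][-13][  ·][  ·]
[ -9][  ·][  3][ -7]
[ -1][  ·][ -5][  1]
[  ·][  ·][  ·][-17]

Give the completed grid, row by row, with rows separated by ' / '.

9 -13 -19 7 / -9 -3 3 -7 / -1 -11 -5 1 / -15 11 5 -17

Using row 2: -9 + 3 + (-7) + ? → (2,2) = -16 − (-13) = -3.
Row 3: -1 + (-5) + 1 + ? = -16, so (3,2) = -11.
Column 2 must total -16; the given cells sum to -27, so (4,2) = 11.
The remaining cell in column 4 is (1,4) = -16 − (-23) = 7.
Main diagonal: -3 + (-5) + (-17) + ? = -16, so (1,1) = 9.
Anti-diagonal needs -16; the known cells sum to -1, so (4,1) = -15.
The remaining cell in row 1 is (1,3) = -16 − 3 = -19.
Row 4: -15 + 11 + (-17) + ? = -16, so (4,3) = 5.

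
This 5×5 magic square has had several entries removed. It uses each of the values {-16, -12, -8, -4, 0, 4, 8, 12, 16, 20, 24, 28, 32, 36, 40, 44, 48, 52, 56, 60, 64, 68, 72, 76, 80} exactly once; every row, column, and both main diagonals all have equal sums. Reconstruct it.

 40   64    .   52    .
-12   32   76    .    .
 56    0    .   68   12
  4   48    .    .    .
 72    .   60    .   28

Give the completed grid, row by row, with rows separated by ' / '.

40 64 8 52 -4 / -12 32 76 20 44 / 56 0 24 68 12 / 4 48 -8 36 80 / 72 16 60 -16 28

The 25 entries sum to 800, so each line sums to 800/5 = 160.
Using row 3: 56 + 0 + 68 + 12 + ? → (3,3) = 160 − 136 = 24.
Column 2 needs 160; the known cells sum to 144, so (5,2) = 16.
From main diagonal, 160 − (40 + 32 + 24 + 28) gives (4,4) = 36.
Using row 5: 72 + 16 + 60 + 28 + ? → (5,4) = 160 − 176 = -16.
Column 4 must total 160; the given cells sum to 140, so (2,4) = 20.
The remaining cell in anti-diagonal is (1,5) = 160 − 164 = -4.
From row 1, 160 − (40 + 64 + 52 + (-4)) gives (1,3) = 8.
Row 2 needs 160; the known cells sum to 116, so (2,5) = 44.
Column 3 needs 160; the known cells sum to 168, so (4,3) = -8.
Column 5 needs 160; the known cells sum to 80, so (4,5) = 80.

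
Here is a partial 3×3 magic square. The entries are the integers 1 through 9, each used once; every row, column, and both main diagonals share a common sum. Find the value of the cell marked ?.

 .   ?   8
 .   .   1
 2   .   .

The entries are 1 through 9, which sum to 45, so each line sums to 45/3 = 15.
Using column 3: 8 + 1 + ? → (3,3) = 15 − 9 = 6.
Anti-diagonal needs 15; the known cells sum to 10, so (2,2) = 5.
From row 2, 15 − (5 + 1) gives (2,1) = 9.
Row 3 needs 15; the known cells sum to 8, so (3,2) = 7.
Using column 1: 9 + 2 + ? → (1,1) = 15 − 11 = 4.
From column 2, 15 − (5 + 7) gives (1,2) = 3.

3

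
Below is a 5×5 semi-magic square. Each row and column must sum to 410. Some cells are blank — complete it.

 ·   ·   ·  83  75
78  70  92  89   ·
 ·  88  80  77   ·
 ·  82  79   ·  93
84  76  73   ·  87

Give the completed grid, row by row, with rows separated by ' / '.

Row 2 needs 410; the known cells sum to 329, so (2,5) = 81.
From row 5, 410 − (84 + 76 + 73 + 87) gives (5,4) = 90.
Column 2 needs 410; the known cells sum to 316, so (1,2) = 94.
Using column 3: 92 + 80 + 79 + 73 + ? → (1,3) = 410 − 324 = 86.
Using column 4: 83 + 89 + 77 + 90 + ? → (4,4) = 410 − 339 = 71.
Using column 5: 75 + 81 + 93 + 87 + ? → (3,5) = 410 − 336 = 74.
From row 1, 410 − (94 + 86 + 83 + 75) gives (1,1) = 72.
Using row 3: 88 + 80 + 77 + 74 + ? → (3,1) = 410 − 319 = 91.
The remaining cell in row 4 is (4,1) = 410 − 325 = 85.

72 94 86 83 75 / 78 70 92 89 81 / 91 88 80 77 74 / 85 82 79 71 93 / 84 76 73 90 87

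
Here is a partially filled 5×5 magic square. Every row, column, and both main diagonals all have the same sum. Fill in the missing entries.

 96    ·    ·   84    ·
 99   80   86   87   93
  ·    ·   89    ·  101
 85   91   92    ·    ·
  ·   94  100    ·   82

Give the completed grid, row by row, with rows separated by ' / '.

96 97 78 84 90 / 99 80 86 87 93 / 77 83 89 95 101 / 85 91 92 98 79 / 88 94 100 81 82

Row 2 is already complete: 99 + 80 + 86 + 87 + 93 = 445, so that is the magic constant.
Using column 3: 86 + 89 + 92 + 100 + ? → (1,3) = 445 − 367 = 78.
The remaining cell in main diagonal is (4,4) = 445 − 347 = 98.
Using row 4: 85 + 91 + 92 + 98 + ? → (4,5) = 445 − 366 = 79.
Column 5 must total 445; the given cells sum to 355, so (1,5) = 90.
Using anti-diagonal: 90 + 87 + 89 + 91 + ? → (5,1) = 445 − 357 = 88.
Row 1: 96 + 78 + 84 + 90 + ? = 445, so (1,2) = 97.
Row 5 needs 445; the known cells sum to 364, so (5,4) = 81.
Column 1 must total 445; the given cells sum to 368, so (3,1) = 77.
From column 2, 445 − (97 + 80 + 91 + 94) gives (3,2) = 83.
The remaining cell in column 4 is (3,4) = 445 − 350 = 95.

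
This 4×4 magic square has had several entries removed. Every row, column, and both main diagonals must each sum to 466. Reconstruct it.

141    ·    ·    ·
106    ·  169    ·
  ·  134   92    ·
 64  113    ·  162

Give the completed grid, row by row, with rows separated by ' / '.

Row 4: 64 + 113 + 162 + ? = 466, so (4,3) = 127.
Column 1 must total 466; the given cells sum to 311, so (3,1) = 155.
Column 3 needs 466; the known cells sum to 388, so (1,3) = 78.
Main diagonal must total 466; the given cells sum to 395, so (2,2) = 71.
Anti-diagonal: 169 + 134 + 64 + ? = 466, so (1,4) = 99.
Row 1: 141 + 78 + 99 + ? = 466, so (1,2) = 148.
Row 2 needs 466; the known cells sum to 346, so (2,4) = 120.
Row 3: 155 + 134 + 92 + ? = 466, so (3,4) = 85.

141 148 78 99 / 106 71 169 120 / 155 134 92 85 / 64 113 127 162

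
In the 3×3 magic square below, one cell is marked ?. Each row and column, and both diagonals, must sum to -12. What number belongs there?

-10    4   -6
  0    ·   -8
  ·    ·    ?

2

Using row 2: 0 + (-8) + ? → (2,2) = -12 − (-8) = -4.
The remaining cell in column 1 is (3,1) = -12 − (-10) = -2.
Column 2 must total -12; the given cells sum to 0, so (3,2) = -12.
Using column 3: -6 + (-8) + ? → (3,3) = -12 − (-14) = 2.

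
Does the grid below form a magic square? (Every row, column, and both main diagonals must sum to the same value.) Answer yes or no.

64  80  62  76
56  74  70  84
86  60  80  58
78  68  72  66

Row 1: 64 + 80 + 62 + 76 = 282.
Row 2: 56 + 74 + 70 + 84 = 284.
Row 3: 86 + 60 + 80 + 58 = 284.
Row 4: 78 + 68 + 72 + 66 = 284.
Column 1: 64 + 56 + 86 + 78 = 284.
Column 2: 80 + 74 + 60 + 68 = 282.
Column 3: 62 + 70 + 80 + 72 = 284.
Column 4: 76 + 84 + 58 + 66 = 284.
Main diagonal: 64 + 74 + 80 + 66 = 284.
Anti-diagonal: 76 + 70 + 60 + 78 = 284.

No — row 1 sums to 282 but column 4 sums to 284.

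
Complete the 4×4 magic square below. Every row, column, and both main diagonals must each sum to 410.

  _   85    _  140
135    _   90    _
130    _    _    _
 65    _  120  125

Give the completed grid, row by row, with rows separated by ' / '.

Using row 4: 65 + 120 + 125 + ? → (4,2) = 410 − 310 = 100.
Column 1 must total 410; the given cells sum to 330, so (1,1) = 80.
Using anti-diagonal: 140 + 90 + 65 + ? → (3,2) = 410 − 295 = 115.
Row 1 needs 410; the known cells sum to 305, so (1,3) = 105.
From column 2, 410 − (85 + 115 + 100) gives (2,2) = 110.
Column 3: 105 + 90 + 120 + ? = 410, so (3,3) = 95.
Row 2 needs 410; the known cells sum to 335, so (2,4) = 75.
The remaining cell in row 3 is (3,4) = 410 − 340 = 70.

80 85 105 140 / 135 110 90 75 / 130 115 95 70 / 65 100 120 125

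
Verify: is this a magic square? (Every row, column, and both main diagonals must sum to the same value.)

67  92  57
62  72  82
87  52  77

Yes

Row 1: 67 + 92 + 57 = 216.
Row 2: 62 + 72 + 82 = 216.
Row 3: 87 + 52 + 77 = 216.
Column 1: 67 + 62 + 87 = 216.
Column 2: 92 + 72 + 52 = 216.
Column 3: 57 + 82 + 77 = 216.
Main diagonal: 67 + 72 + 77 = 216.
Anti-diagonal: 57 + 72 + 87 = 216.
All lines sum to 216.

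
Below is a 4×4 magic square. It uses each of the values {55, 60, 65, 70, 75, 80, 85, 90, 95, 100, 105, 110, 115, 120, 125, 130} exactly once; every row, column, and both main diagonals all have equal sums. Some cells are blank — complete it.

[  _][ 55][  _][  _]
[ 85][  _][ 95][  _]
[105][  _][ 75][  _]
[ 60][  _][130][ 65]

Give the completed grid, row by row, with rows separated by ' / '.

The 16 entries sum to 1480, so each line sums to 1480/4 = 370.
The remaining cell in row 4 is (4,2) = 370 − 255 = 115.
From column 1, 370 − (85 + 105 + 60) gives (1,1) = 120.
The remaining cell in column 3 is (1,3) = 370 − 300 = 70.
The remaining cell in main diagonal is (2,2) = 370 − 260 = 110.
Row 1: 120 + 55 + 70 + ? = 370, so (1,4) = 125.
Row 2 must total 370; the given cells sum to 290, so (2,4) = 80.
Column 2 must total 370; the given cells sum to 280, so (3,2) = 90.
Using column 4: 125 + 80 + 65 + ? → (3,4) = 370 − 270 = 100.

120 55 70 125 / 85 110 95 80 / 105 90 75 100 / 60 115 130 65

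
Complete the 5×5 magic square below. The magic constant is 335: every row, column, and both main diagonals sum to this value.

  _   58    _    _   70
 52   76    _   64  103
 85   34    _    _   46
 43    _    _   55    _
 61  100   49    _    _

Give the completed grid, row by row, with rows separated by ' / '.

94 58 82 31 70 / 52 76 40 64 103 / 85 34 73 97 46 / 43 67 91 55 79 / 61 100 49 88 37

Row 2 needs 335; the known cells sum to 295, so (2,3) = 40.
The remaining cell in column 1 is (1,1) = 335 − 241 = 94.
Column 2 needs 335; the known cells sum to 268, so (4,2) = 67.
The remaining cell in anti-diagonal is (3,3) = 335 − 262 = 73.
Row 3 must total 335; the given cells sum to 238, so (3,4) = 97.
Main diagonal must total 335; the given cells sum to 298, so (5,5) = 37.
Row 5 needs 335; the known cells sum to 247, so (5,4) = 88.
Column 4: 64 + 97 + 55 + 88 + ? = 335, so (1,4) = 31.
From column 5, 335 − (70 + 103 + 46 + 37) gives (4,5) = 79.
Row 1: 94 + 58 + 31 + 70 + ? = 335, so (1,3) = 82.
Row 4 needs 335; the known cells sum to 244, so (4,3) = 91.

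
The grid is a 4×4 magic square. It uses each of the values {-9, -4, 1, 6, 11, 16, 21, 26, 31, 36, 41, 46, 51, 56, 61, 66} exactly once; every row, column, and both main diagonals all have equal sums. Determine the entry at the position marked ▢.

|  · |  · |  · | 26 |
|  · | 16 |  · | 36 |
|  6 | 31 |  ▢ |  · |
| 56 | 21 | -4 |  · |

The 16 entries sum to 456, so each line sums to 456/4 = 114.
Row 4 must total 114; the given cells sum to 73, so (4,4) = 41.
From column 2, 114 − (16 + 31 + 21) gives (1,2) = 46.
Column 4 must total 114; the given cells sum to 103, so (3,4) = 11.
Using anti-diagonal: 26 + 31 + 56 + ? → (2,3) = 114 − 113 = 1.
Using row 2: 16 + 1 + 36 + ? → (2,1) = 114 − 53 = 61.
Row 3: 6 + 31 + 11 + ? = 114, so (3,3) = 66.

66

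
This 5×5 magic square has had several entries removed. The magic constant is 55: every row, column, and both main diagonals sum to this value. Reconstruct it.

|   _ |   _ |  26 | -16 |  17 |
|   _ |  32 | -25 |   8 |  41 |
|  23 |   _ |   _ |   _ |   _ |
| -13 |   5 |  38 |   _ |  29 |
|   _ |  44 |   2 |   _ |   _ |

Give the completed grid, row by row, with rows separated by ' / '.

35 -7 26 -16 17 / -1 32 -25 8 41 / 23 -19 14 47 -10 / -13 5 38 -4 29 / 11 44 2 20 -22

From row 2, 55 − (32 + (-25) + 8 + 41) gives (2,1) = -1.
The remaining cell in row 4 is (4,4) = 55 − 59 = -4.
Column 3 needs 55; the known cells sum to 41, so (3,3) = 14.
Anti-diagonal must total 55; the given cells sum to 44, so (5,1) = 11.
Column 1 needs 55; the known cells sum to 20, so (1,1) = 35.
Main diagonal needs 55; the known cells sum to 77, so (5,5) = -22.
Row 1: 35 + 26 + (-16) + 17 + ? = 55, so (1,2) = -7.
Row 5 needs 55; the known cells sum to 35, so (5,4) = 20.
Using column 2: -7 + 32 + 5 + 44 + ? → (3,2) = 55 − 74 = -19.
Column 4: -16 + 8 + (-4) + 20 + ? = 55, so (3,4) = 47.
Column 5 needs 55; the known cells sum to 65, so (3,5) = -10.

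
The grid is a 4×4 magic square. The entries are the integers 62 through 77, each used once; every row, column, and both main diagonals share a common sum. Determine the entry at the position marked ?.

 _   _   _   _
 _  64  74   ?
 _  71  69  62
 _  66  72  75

73

The entries are 62 through 77, which sum to 1112, so each line sums to 1112/4 = 278.
The remaining cell in row 3 is (3,1) = 278 − 202 = 76.
The remaining cell in row 4 is (4,1) = 278 − 213 = 65.
Column 2 needs 278; the known cells sum to 201, so (1,2) = 77.
Column 3 must total 278; the given cells sum to 215, so (1,3) = 63.
From main diagonal, 278 − (64 + 69 + 75) gives (1,1) = 70.
The remaining cell in anti-diagonal is (1,4) = 278 − 210 = 68.
Column 1 must total 278; the given cells sum to 211, so (2,1) = 67.
From column 4, 278 − (68 + 62 + 75) gives (2,4) = 73.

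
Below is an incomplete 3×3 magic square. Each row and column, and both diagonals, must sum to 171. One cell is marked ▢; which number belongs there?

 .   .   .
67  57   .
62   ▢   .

37

From row 2, 171 − (67 + 57) gives (2,3) = 47.
Column 1 needs 171; the known cells sum to 129, so (1,1) = 42.
Main diagonal must total 171; the given cells sum to 99, so (3,3) = 72.
Anti-diagonal: 57 + 62 + ? = 171, so (1,3) = 52.
From row 1, 171 − (42 + 52) gives (1,2) = 77.
Row 3: 62 + 72 + ? = 171, so (3,2) = 37.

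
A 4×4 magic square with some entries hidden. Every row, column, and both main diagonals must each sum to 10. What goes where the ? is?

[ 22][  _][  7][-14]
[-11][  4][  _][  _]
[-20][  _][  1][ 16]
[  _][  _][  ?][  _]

10

Row 1: 22 + 7 + (-14) + ? = 10, so (1,2) = -5.
Using row 3: -20 + 1 + 16 + ? → (3,2) = 10 − (-3) = 13.
The remaining cell in column 1 is (4,1) = 10 − (-9) = 19.
Column 2: -5 + 4 + 13 + ? = 10, so (4,2) = -2.
Main diagonal must total 10; the given cells sum to 27, so (4,4) = -17.
Anti-diagonal needs 10; the known cells sum to 18, so (2,3) = -8.
Row 2: -11 + 4 + (-8) + ? = 10, so (2,4) = 25.
Row 4 needs 10; the known cells sum to 0, so (4,3) = 10.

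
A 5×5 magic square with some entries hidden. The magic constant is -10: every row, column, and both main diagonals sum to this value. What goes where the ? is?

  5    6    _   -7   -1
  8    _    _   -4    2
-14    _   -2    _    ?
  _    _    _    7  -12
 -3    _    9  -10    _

The remaining cell in row 1 is (1,3) = -10 − 3 = -13.
The remaining cell in column 1 is (4,1) = -10 − (-4) = -6.
Column 4 needs -10; the known cells sum to -14, so (3,4) = 4.
Anti-diagonal: -1 + (-4) + (-2) + (-3) + ? = -10, so (4,2) = 0.
Row 4: -6 + 0 + 7 + (-12) + ? = -10, so (4,3) = 1.
Using column 3: -13 + (-2) + 1 + 9 + ? → (2,3) = -10 − (-5) = -5.
Row 2: 8 + (-5) + (-4) + 2 + ? = -10, so (2,2) = -11.
The remaining cell in main diagonal is (5,5) = -10 − (-1) = -9.
Row 5 needs -10; the known cells sum to -13, so (5,2) = 3.
The remaining cell in column 2 is (3,2) = -10 − (-2) = -8.
Column 5 needs -10; the known cells sum to -20, so (3,5) = 10.

10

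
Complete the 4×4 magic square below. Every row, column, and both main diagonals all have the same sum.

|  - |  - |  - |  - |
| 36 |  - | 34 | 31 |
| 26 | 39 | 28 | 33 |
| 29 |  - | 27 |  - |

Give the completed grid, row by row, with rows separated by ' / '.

35 30 37 24 / 36 25 34 31 / 26 39 28 33 / 29 32 27 38

Row 3 is already complete: 26 + 39 + 28 + 33 = 126, so that is the magic constant.
Row 2: 36 + 34 + 31 + ? = 126, so (2,2) = 25.
Using column 1: 36 + 26 + 29 + ? → (1,1) = 126 − 91 = 35.
Column 3: 34 + 28 + 27 + ? = 126, so (1,3) = 37.
Main diagonal: 35 + 25 + 28 + ? = 126, so (4,4) = 38.
The remaining cell in anti-diagonal is (1,4) = 126 − 102 = 24.
Row 1: 35 + 37 + 24 + ? = 126, so (1,2) = 30.
The remaining cell in row 4 is (4,2) = 126 − 94 = 32.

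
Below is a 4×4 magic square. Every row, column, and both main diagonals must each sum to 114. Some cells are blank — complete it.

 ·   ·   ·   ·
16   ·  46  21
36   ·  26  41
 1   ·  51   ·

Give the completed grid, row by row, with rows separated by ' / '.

From row 2, 114 − (16 + 46 + 21) gives (2,2) = 31.
The remaining cell in row 3 is (3,2) = 114 − 103 = 11.
Column 1: 16 + 36 + 1 + ? = 114, so (1,1) = 61.
The remaining cell in column 3 is (1,3) = 114 − 123 = -9.
From main diagonal, 114 − (61 + 31 + 26) gives (4,4) = -4.
From anti-diagonal, 114 − (46 + 11 + 1) gives (1,4) = 56.
Using row 1: 61 + (-9) + 56 + ? → (1,2) = 114 − 108 = 6.
Row 4 needs 114; the known cells sum to 48, so (4,2) = 66.

61 6 -9 56 / 16 31 46 21 / 36 11 26 41 / 1 66 51 -4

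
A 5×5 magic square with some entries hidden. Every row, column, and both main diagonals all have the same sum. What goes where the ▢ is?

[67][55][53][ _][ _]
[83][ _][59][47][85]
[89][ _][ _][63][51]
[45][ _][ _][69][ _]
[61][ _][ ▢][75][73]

87

Column 1 is complete and sums to 345; that is the magic constant.
The remaining cell in row 2 is (2,2) = 345 − 274 = 71.
Column 4 must total 345; the given cells sum to 254, so (1,4) = 91.
Main diagonal needs 345; the known cells sum to 280, so (3,3) = 65.
The remaining cell in row 1 is (1,5) = 345 − 266 = 79.
The remaining cell in row 3 is (3,2) = 345 − 268 = 77.
Column 5 needs 345; the known cells sum to 288, so (4,5) = 57.
Anti-diagonal: 79 + 47 + 65 + 61 + ? = 345, so (4,2) = 93.
Row 4 must total 345; the given cells sum to 264, so (4,3) = 81.
Using column 2: 55 + 71 + 77 + 93 + ? → (5,2) = 345 − 296 = 49.
Column 3 needs 345; the known cells sum to 258, so (5,3) = 87.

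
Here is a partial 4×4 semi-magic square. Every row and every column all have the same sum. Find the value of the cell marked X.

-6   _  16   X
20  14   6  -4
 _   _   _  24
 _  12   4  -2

18

Row 2 is complete and sums to 36; that is the magic constant.
Row 4 must total 36; the given cells sum to 14, so (4,1) = 22.
Column 1 must total 36; the given cells sum to 36, so (3,1) = 0.
Using column 3: 16 + 6 + 4 + ? → (3,3) = 36 − 26 = 10.
Using column 4: -4 + 24 + (-2) + ? → (1,4) = 36 − 18 = 18.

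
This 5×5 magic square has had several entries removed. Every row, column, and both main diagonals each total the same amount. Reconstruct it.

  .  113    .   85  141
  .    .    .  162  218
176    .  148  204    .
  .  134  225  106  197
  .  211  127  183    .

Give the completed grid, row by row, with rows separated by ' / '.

232 113 169 85 141 / 99 190 71 162 218 / 176 92 148 204 120 / 78 134 225 106 197 / 155 211 127 183 64

Column 4 is already complete: 85 + 162 + 204 + 106 + 183 = 740, so that is the magic constant.
Row 4 needs 740; the known cells sum to 662, so (4,1) = 78.
From anti-diagonal, 740 − (141 + 162 + 148 + 134) gives (5,1) = 155.
Using row 5: 155 + 211 + 127 + 183 + ? → (5,5) = 740 − 676 = 64.
Using column 5: 141 + 218 + 197 + 64 + ? → (3,5) = 740 − 620 = 120.
Row 3 must total 740; the given cells sum to 648, so (3,2) = 92.
The remaining cell in column 2 is (2,2) = 740 − 550 = 190.
Using main diagonal: 190 + 148 + 106 + 64 + ? → (1,1) = 740 − 508 = 232.
From row 1, 740 − (232 + 113 + 85 + 141) gives (1,3) = 169.
Column 1: 232 + 176 + 78 + 155 + ? = 740, so (2,1) = 99.
Column 3: 169 + 148 + 225 + 127 + ? = 740, so (2,3) = 71.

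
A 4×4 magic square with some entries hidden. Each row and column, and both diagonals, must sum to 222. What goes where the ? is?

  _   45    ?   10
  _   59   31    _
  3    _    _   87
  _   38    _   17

Column 2 needs 222; the known cells sum to 142, so (3,2) = 80.
Column 4 must total 222; the given cells sum to 114, so (2,4) = 108.
Using anti-diagonal: 10 + 31 + 80 + ? → (4,1) = 222 − 121 = 101.
Row 2 needs 222; the known cells sum to 198, so (2,1) = 24.
Using row 3: 3 + 80 + 87 + ? → (3,3) = 222 − 170 = 52.
Using row 4: 101 + 38 + 17 + ? → (4,3) = 222 − 156 = 66.
The remaining cell in column 1 is (1,1) = 222 − 128 = 94.
The remaining cell in column 3 is (1,3) = 222 − 149 = 73.

73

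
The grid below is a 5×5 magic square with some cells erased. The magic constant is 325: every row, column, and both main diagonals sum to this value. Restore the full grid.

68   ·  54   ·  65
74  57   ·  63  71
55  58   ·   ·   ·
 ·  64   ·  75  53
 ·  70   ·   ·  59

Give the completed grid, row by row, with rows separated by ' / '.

Row 2 must total 325; the given cells sum to 265, so (2,3) = 60.
Column 2: 57 + 58 + 64 + 70 + ? = 325, so (1,2) = 76.
Column 5 must total 325; the given cells sum to 248, so (3,5) = 77.
Using main diagonal: 68 + 57 + 75 + 59 + ? → (3,3) = 325 − 259 = 66.
The remaining cell in anti-diagonal is (5,1) = 325 − 258 = 67.
Row 1 must total 325; the given cells sum to 263, so (1,4) = 62.
Row 3 needs 325; the known cells sum to 256, so (3,4) = 69.
The remaining cell in column 1 is (4,1) = 325 − 264 = 61.
From column 4, 325 − (62 + 63 + 69 + 75) gives (5,4) = 56.
Row 4: 61 + 64 + 75 + 53 + ? = 325, so (4,3) = 72.
Row 5 needs 325; the known cells sum to 252, so (5,3) = 73.

68 76 54 62 65 / 74 57 60 63 71 / 55 58 66 69 77 / 61 64 72 75 53 / 67 70 73 56 59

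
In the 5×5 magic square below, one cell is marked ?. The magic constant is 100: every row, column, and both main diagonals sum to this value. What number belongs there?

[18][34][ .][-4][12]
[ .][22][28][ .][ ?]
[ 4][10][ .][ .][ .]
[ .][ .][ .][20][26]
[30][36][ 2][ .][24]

0

Row 1 must total 100; the given cells sum to 60, so (1,3) = 40.
From row 5, 100 − (30 + 36 + 2 + 24) gives (5,4) = 8.
Column 2 needs 100; the known cells sum to 102, so (4,2) = -2.
Main diagonal needs 100; the known cells sum to 84, so (3,3) = 16.
Anti-diagonal must total 100; the given cells sum to 56, so (2,4) = 44.
Column 3 needs 100; the known cells sum to 86, so (4,3) = 14.
The remaining cell in column 4 is (3,4) = 100 − 68 = 32.
Using row 3: 4 + 10 + 16 + 32 + ? → (3,5) = 100 − 62 = 38.
From row 4, 100 − (-2 + 14 + 20 + 26) gives (4,1) = 42.
Column 1 must total 100; the given cells sum to 94, so (2,1) = 6.
Column 5 must total 100; the given cells sum to 100, so (2,5) = 0.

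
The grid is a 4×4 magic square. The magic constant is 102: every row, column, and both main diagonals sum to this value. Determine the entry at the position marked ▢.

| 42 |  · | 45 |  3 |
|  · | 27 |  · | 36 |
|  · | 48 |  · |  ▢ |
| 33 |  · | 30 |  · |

Row 1: 42 + 45 + 3 + ? = 102, so (1,2) = 12.
The remaining cell in column 2 is (4,2) = 102 − 87 = 15.
Anti-diagonal must total 102; the given cells sum to 84, so (2,3) = 18.
Row 2: 27 + 18 + 36 + ? = 102, so (2,1) = 21.
From row 4, 102 − (33 + 15 + 30) gives (4,4) = 24.
The remaining cell in column 1 is (3,1) = 102 − 96 = 6.
From column 3, 102 − (45 + 18 + 30) gives (3,3) = 9.
Using column 4: 3 + 36 + 24 + ? → (3,4) = 102 − 63 = 39.

39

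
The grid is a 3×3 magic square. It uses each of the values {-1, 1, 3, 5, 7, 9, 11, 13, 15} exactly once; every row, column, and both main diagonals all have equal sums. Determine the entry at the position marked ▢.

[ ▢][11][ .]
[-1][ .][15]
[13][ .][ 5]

9

The 9 entries sum to 63, so each line sums to 63/3 = 21.
Using row 2: -1 + 15 + ? → (2,2) = 21 − 14 = 7.
Row 3: 13 + 5 + ? = 21, so (3,2) = 3.
Column 1 must total 21; the given cells sum to 12, so (1,1) = 9.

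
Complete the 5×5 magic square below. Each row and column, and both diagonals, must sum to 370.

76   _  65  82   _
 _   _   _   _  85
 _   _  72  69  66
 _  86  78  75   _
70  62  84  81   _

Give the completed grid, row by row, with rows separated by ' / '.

The remaining cell in row 5 is (5,5) = 370 − 297 = 73.
Column 3 must total 370; the given cells sum to 299, so (2,3) = 71.
The remaining cell in column 4 is (2,4) = 370 − 307 = 63.
Main diagonal needs 370; the known cells sum to 296, so (2,2) = 74.
Anti-diagonal needs 370; the known cells sum to 291, so (1,5) = 79.
From row 1, 370 − (76 + 65 + 82 + 79) gives (1,2) = 68.
Row 2 must total 370; the given cells sum to 293, so (2,1) = 77.
Column 2 needs 370; the known cells sum to 290, so (3,2) = 80.
Column 5 needs 370; the known cells sum to 303, so (4,5) = 67.
The remaining cell in row 3 is (3,1) = 370 − 287 = 83.
The remaining cell in row 4 is (4,1) = 370 − 306 = 64.

76 68 65 82 79 / 77 74 71 63 85 / 83 80 72 69 66 / 64 86 78 75 67 / 70 62 84 81 73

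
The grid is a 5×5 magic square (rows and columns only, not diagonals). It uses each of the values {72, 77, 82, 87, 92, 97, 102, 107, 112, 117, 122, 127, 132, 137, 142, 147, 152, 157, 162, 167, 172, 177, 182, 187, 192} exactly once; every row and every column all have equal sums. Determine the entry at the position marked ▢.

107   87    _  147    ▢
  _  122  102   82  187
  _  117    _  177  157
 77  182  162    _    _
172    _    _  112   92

The 25 entries sum to 3300, so each line sums to 3300/5 = 660.
Using row 2: 122 + 102 + 82 + 187 + ? → (2,1) = 660 − 493 = 167.
Column 1 needs 660; the known cells sum to 523, so (3,1) = 137.
Column 2: 87 + 122 + 117 + 182 + ? = 660, so (5,2) = 152.
Column 4: 147 + 82 + 177 + 112 + ? = 660, so (4,4) = 142.
Row 3 must total 660; the given cells sum to 588, so (3,3) = 72.
Row 4 must total 660; the given cells sum to 563, so (4,5) = 97.
Using row 5: 172 + 152 + 112 + 92 + ? → (5,3) = 660 − 528 = 132.
Column 3 needs 660; the known cells sum to 468, so (1,3) = 192.
The remaining cell in column 5 is (1,5) = 660 − 533 = 127.

127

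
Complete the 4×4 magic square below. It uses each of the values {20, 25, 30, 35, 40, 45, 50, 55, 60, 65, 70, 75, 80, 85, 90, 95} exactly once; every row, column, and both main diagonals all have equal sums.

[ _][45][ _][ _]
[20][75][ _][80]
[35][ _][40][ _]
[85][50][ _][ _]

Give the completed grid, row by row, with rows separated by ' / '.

The 16 entries sum to 920, so each line sums to 920/4 = 230.
Using row 2: 20 + 75 + 80 + ? → (2,3) = 230 − 175 = 55.
Column 1: 20 + 35 + 85 + ? = 230, so (1,1) = 90.
From column 2, 230 − (45 + 75 + 50) gives (3,2) = 60.
Main diagonal must total 230; the given cells sum to 205, so (4,4) = 25.
Anti-diagonal: 55 + 60 + 85 + ? = 230, so (1,4) = 30.
From row 1, 230 − (90 + 45 + 30) gives (1,3) = 65.
Row 3 needs 230; the known cells sum to 135, so (3,4) = 95.
Row 4 needs 230; the known cells sum to 160, so (4,3) = 70.

90 45 65 30 / 20 75 55 80 / 35 60 40 95 / 85 50 70 25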